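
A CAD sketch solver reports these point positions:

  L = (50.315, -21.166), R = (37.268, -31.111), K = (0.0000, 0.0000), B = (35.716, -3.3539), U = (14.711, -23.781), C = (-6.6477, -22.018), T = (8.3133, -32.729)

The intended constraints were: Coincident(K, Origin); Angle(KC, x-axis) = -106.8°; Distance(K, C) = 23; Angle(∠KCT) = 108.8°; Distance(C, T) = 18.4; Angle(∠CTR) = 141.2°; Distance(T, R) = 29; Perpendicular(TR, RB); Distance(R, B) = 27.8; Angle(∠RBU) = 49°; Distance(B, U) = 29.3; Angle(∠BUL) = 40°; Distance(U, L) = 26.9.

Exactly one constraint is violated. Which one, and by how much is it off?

Distance(U, L) = 26.9 — off by 8.80.

K = (0.00, 0.00) ✓; KC at -106.8° ✓; |KC| = 23.00 ✓; ∠KCT = 108.8° ✓; |CT| = 18.40 ✓; ∠CTR = 141.2° ✓; |TR| = 29.00 ✓; ∠(TR, RB) = 90.00° ✓; |RB| = 27.80 ✓; ∠RBU = 49.00° ✓; |BU| = 29.30 ✓; ∠BUL = 40.00° ✓; |UL| = 35.70 ✗.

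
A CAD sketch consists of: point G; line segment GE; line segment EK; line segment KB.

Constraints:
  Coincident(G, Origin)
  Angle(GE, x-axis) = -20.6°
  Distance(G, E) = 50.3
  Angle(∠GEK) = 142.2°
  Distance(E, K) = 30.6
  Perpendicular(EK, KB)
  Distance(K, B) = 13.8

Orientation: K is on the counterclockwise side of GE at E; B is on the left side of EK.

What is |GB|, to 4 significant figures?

72.38

G is at the origin; GE runs at -20.6° with length 50.3, so E = 50.3·(cos -20.6°, sin -20.6°) = (47.08, -17.70). ∠GEK = 142.2°, so EK runs at -20.6° + (180° − 142.2°) = 17.20° from the x-axis; with |EK| = 30.6, K = E + 30.6·(cos 17.20°, sin 17.20°) = (76.32, -8.649). The perpendicularity gives KB at right angles to EK; with |KB| = 13.8 on the left of EK, B = K + 13.8·(-0.2957, 0.9553) = (72.23, 4.534). Then |GB| = |B − G| = 72.38.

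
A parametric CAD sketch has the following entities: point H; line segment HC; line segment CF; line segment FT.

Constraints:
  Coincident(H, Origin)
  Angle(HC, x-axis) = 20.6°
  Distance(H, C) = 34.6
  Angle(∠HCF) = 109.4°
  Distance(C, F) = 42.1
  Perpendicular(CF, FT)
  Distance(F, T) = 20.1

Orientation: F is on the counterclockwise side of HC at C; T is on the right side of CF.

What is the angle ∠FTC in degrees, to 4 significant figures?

64.48°

∠HCF = 109.4°, so CF runs at 20.6° + (180° − 109.4°) = 91.20° from the x-axis; with |CF| = 42.1, F = C + 42.1·(cos 91.20°, sin 91.20°) = (31.51, 54.26). The perpendicularity gives FT at right angles to CF; with |FT| = 20.1 on the right of CF, T = F + 20.1·(0.9998, 0.02094) = (51.60, 54.69). Then cos ∠FTC = TF·TC / (|TF||TC|), giving 64.48°.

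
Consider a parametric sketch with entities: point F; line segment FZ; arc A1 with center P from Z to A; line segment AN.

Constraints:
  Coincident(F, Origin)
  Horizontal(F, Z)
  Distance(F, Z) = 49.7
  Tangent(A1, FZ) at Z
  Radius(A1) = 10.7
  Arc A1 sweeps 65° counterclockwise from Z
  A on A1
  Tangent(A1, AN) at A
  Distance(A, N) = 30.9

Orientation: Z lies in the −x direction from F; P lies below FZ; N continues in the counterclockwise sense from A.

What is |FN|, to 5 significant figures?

80.115

On A1, Z sits at bearing 90° from P; a 65° counterclockwise sweep puts A at bearing 155°, so A = P + 10.7·(cos 155°, sin 155°) = (-59.397, -6.1780). Tangency of A1 to AN means the radius PA is perpendicular to AN, so AN runs along (−sin 155°, cos 155°); with |AN| = 30.9, N = (-72.456, -34.183). Then |FN| = |N − F| = 80.115.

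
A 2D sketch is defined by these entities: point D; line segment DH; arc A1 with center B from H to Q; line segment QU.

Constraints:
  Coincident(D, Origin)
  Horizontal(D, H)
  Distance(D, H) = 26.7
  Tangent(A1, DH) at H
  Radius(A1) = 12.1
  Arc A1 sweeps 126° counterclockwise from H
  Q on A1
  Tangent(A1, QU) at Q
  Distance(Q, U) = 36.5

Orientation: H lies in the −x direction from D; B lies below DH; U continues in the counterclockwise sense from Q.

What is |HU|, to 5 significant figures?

50.118

D is at the origin; D and H share the same y with |DH| = 26.7 and H on the −x side, so H = (-26.700, 0.0000). Tangency of A1 to DH means the radius BH is perpendicular to DH, so B = H + (0, -12.1) = (-26.700, -12.100). On A1, H sits at bearing 90° from B; a 126° counterclockwise sweep puts Q at bearing 216°, so Q = B + 12.1·(cos 216°, sin 216°) = (-36.489, -19.212). The tangent condition forces BQ to be normal to QU, so QU runs along (−sin 216°, cos 216°); with |QU| = 36.5, U = (-15.035, -48.741). Then |HU| = |U − H| = 50.118.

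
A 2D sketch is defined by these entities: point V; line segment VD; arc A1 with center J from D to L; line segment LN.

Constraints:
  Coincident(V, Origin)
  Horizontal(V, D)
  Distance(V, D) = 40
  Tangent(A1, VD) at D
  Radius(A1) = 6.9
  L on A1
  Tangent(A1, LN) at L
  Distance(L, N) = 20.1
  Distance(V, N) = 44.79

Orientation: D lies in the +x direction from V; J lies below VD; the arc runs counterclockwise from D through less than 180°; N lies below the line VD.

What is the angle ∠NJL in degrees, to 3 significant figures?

71.1°

Checks: |JL| = 6.900 ✓; ∠(JL, LN) = 90.00° ✓; |LN| = 20.10 ✓; |VN| = 44.79 ✓.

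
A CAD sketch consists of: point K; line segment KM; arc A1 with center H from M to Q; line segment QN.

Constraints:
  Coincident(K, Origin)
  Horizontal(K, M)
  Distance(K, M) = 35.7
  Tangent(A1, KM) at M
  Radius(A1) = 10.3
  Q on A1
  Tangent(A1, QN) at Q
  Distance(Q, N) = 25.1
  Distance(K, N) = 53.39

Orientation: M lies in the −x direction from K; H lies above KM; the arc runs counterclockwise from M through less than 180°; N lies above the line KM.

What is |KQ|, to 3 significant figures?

30.5

Checks: |HQ| = 10.30 ✓; ∠(HQ, QN) = 90.00° ✓; |QN| = 25.10 ✓; |KN| = 53.39 ✓.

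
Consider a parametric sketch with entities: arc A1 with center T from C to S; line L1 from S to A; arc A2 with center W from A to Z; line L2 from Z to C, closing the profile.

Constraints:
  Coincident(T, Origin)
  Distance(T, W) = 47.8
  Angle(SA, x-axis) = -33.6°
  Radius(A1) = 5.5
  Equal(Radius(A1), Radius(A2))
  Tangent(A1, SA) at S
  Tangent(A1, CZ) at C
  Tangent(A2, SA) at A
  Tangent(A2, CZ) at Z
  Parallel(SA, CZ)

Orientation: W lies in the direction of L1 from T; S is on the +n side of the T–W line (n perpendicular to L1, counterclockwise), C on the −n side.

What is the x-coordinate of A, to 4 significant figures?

42.86

Tangency of A1 to both parallel lines with radius 5.5 puts S and C at T ± 5.5·n: S = (3.044, 4.581), C = (-3.044, -4.581). Equal radii place A and Z the same way about W: A = W + 5.5·n = (42.86, -21.87), Z = W − 5.5·n = (36.77, -31.03). So A.x = 42.86.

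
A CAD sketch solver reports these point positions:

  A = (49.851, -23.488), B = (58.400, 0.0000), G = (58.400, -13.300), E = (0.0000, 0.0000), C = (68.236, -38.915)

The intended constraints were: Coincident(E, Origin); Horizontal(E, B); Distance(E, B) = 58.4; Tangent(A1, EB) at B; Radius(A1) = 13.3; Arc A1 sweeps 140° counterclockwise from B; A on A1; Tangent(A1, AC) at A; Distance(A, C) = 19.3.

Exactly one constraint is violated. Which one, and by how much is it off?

Distance(A, C) = 19.3 — off by 4.70.

E = (0.00, 0.00) ✓; E.y = 0.00, B.y = 0.00 ✓; |EB| = 58.40 ✓; ∠(GB, BE) = 90.00° ✓; |GB| = 13.30 ✓; bearing(G→A) − bearing(G→B) = 140.0° ✓; |GA| = 13.30 ✓; ∠(GA, AC) = 90.00° ✓; |AC| = 24.00 ✗.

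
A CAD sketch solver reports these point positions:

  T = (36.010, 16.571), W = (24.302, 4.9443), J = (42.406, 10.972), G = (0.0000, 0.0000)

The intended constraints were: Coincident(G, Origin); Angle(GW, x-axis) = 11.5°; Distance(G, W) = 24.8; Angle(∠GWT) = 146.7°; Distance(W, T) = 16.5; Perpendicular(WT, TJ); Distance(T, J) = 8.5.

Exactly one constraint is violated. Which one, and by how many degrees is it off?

Perpendicular(WT, TJ) — off by 4.00°.

G = (0.00, 0.00) ✓; GW at 11.50° ✓; |GW| = 24.80 ✓; ∠GWT = 146.7° ✓; |WT| = 16.50 ✓; ∠(WT, TJ) = 86.00° ✗; |TJ| = 8.500 ✓.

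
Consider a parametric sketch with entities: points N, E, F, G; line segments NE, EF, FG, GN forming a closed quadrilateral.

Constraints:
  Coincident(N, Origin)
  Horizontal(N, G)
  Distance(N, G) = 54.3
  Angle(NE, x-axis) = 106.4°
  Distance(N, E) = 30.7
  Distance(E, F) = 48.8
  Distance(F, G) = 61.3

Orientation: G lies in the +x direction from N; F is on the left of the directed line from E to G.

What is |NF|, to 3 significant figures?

65.2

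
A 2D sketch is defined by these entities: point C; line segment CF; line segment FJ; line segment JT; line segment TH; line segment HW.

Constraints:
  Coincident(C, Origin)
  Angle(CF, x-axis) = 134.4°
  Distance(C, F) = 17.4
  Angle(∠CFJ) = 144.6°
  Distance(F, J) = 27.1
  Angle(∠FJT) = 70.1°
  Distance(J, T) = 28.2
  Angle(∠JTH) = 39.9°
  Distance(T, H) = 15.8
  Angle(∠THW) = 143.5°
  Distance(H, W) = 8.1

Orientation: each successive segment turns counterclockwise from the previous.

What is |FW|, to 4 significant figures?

14.92

C is at the origin; CF runs at 134.4° with length 17.4, so F = (-12.17, 12.43). ∠CFJ = 144.6° gives FJ at 169.8° from the x-axis; with |FJ| = 27.1, J = (-38.85, 17.23). ∠FJT = 70.1° gives JT at -80.30° from the x-axis; with |JT| = 28.2, T = (-34.09, -10.57). ∠JTH = 39.9° gives TH at 59.80° from the x-axis; with |TH| = 15.8, H = (-26.15, 3.090). ∠THW = 143.5° gives HW at 96.30° from the x-axis; with |HW| = 8.1, W = (-27.04, 11.14). Then |FW| = |W − F| = 14.92.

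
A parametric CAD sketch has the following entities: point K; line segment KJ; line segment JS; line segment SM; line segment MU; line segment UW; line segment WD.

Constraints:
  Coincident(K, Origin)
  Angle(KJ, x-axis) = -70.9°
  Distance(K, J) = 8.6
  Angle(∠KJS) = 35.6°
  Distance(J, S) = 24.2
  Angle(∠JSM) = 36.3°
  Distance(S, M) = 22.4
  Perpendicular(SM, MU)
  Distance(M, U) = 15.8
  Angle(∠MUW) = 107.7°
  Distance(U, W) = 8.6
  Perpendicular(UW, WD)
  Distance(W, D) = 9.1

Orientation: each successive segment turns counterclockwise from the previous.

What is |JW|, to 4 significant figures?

6.691

K is at the origin; KJ runs at -70.9° with length 8.6, so J = (2.814, -8.127). ∠KJS = 35.6° gives JS at 73.50° from the x-axis; with |JS| = 24.2, S = (9.687, 15.08). ∠JSM = 36.3° gives SM at -142.8° from the x-axis; with |SM| = 22.4, M = (-8.155, 1.534). The perpendicularity gives MU at right angles to SM, so MU runs at -52.80°; with |MU| = 15.8, U = (1.398, -11.05). ∠MUW = 107.7° gives UW at 19.50° from the x-axis; with |UW| = 8.6, W = (9.504, -8.181). Then |JW| = |W − J| = 6.691.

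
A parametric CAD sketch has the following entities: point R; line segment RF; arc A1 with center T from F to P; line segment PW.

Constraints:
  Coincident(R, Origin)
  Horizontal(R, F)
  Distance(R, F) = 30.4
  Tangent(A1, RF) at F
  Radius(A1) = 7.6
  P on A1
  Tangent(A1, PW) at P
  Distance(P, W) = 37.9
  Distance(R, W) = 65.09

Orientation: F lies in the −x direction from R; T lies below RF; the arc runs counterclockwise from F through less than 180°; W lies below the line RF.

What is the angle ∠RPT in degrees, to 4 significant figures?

28.61°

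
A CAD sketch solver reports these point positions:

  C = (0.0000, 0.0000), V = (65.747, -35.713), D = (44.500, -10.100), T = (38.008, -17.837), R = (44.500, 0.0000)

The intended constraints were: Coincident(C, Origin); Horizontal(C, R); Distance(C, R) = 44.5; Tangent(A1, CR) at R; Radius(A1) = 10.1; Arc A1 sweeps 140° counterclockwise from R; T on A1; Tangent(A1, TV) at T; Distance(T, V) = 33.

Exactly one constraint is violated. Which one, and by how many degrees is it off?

Tangent(A1, TV) at T — off by 7.20°.

C = (0.00, 0.00) ✓; C.y = 0.00, R.y = 0.00 ✓; |CR| = 44.50 ✓; ∠(DR, RC) = 90.00° ✓; |DR| = 10.10 ✓; bearing(D→T) − bearing(D→R) = 140.0° ✓; |DT| = 10.10 ✓; ∠(DT, TV) = 82.80° ✗; |TV| = 33.00 ✓.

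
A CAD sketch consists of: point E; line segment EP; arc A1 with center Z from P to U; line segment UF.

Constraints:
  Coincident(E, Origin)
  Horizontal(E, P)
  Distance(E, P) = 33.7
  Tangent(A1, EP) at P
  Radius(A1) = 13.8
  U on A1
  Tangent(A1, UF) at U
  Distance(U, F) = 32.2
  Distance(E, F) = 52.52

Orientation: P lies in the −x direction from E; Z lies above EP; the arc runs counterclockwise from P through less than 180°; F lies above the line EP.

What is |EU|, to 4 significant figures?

25.05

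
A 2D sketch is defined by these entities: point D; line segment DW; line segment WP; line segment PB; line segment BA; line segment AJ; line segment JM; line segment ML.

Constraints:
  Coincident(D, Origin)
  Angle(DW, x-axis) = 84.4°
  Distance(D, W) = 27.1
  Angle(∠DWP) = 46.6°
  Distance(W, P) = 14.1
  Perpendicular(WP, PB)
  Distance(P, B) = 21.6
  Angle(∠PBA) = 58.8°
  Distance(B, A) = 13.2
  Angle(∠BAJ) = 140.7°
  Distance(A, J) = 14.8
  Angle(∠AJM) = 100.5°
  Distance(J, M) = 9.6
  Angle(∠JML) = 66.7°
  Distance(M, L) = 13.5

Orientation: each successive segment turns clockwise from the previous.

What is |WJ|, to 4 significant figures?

2.280

D is at the origin; DW runs at 84.4° with length 27.1, so W = (2.644, 26.97). ∠DWP = 46.6° gives WP at -49.00° from the x-axis; with |WP| = 14.1, P = (11.89, 16.33). WP ⟂ PB, so PB runs at -139.0°; with |PB| = 21.6, B = (-4.407, 2.158). ∠PBA = 58.8° gives BA at 99.80° from the x-axis; with |BA| = 13.2, A = (-6.654, 15.17). ∠BAJ = 140.7° gives AJ at 60.50° from the x-axis; with |AJ| = 14.8, J = (0.6343, 28.05). Then |WJ| = |J − W| = 2.280.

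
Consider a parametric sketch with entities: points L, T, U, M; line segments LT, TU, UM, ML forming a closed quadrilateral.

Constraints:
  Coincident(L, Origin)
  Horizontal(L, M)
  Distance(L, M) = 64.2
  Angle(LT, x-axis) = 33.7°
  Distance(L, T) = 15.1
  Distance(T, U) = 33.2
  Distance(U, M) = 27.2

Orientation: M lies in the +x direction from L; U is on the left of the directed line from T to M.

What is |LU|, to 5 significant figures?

47.893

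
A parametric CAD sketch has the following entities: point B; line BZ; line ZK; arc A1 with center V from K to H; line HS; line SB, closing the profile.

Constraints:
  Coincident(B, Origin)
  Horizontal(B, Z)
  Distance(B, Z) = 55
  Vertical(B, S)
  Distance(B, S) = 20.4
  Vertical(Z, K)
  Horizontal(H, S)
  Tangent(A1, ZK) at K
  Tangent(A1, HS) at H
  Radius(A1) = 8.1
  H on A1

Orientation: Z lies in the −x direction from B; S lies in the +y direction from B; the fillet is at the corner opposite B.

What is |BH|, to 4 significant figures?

51.14

B is at the origin; BZ is horizontal with |BZ| = 55.0 and Z on the −x side, so Z = (-55.00, 0.000). B and S share the same x with |BS| = 20.4 and S on the +y side, so S = (0.000, 20.40). The virtual corner opposite B is at (-55.00, 20.40). A1 meets ZK tangentially, so VK is at right angles to ZK and since A1 is tangent to HS there, VH ⟂ HS, with radius 8.1, so the center V sits 8.1 in from both sides at V = (-46.90, 12.30). That places the tangent points at K = (-55.00, 12.30) on ZK and H = (-46.90, 20.40) on HS. Then |BH| = |H − B| = 51.14.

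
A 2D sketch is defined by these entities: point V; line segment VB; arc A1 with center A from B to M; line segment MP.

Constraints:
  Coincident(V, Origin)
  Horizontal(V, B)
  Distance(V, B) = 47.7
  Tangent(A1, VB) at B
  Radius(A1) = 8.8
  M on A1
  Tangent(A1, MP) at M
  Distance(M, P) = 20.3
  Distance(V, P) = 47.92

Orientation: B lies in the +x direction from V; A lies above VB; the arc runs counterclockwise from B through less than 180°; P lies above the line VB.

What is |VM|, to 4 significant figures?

55.69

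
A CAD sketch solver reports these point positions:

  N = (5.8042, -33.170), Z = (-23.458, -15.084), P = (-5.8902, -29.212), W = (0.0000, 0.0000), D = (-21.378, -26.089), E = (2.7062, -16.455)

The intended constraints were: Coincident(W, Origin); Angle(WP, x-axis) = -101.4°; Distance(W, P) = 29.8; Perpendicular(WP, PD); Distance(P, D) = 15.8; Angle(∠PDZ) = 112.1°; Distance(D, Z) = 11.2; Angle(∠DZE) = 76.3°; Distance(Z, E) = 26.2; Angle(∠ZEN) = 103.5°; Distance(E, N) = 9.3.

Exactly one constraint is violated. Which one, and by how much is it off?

Distance(E, N) = 9.3 — off by 7.70.

W = (0.00, 0.00) ✓; WP at -101.4° ✓; |WP| = 29.80 ✓; ∠(WP, PD) = 90.00° ✓; |PD| = 15.80 ✓; ∠PDZ = 112.1° ✓; |DZ| = 11.20 ✓; ∠DZE = 76.30° ✓; |ZE| = 26.20 ✓; ∠ZEN = 103.5° ✓; |EN| = 17.00 ✗.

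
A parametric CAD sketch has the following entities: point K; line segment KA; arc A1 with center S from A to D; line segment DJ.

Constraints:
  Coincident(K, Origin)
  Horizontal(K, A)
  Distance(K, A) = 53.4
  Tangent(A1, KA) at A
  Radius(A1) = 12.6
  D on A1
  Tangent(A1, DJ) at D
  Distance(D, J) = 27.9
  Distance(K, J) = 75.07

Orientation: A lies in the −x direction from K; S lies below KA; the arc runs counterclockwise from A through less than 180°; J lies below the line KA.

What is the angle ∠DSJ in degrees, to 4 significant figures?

65.70°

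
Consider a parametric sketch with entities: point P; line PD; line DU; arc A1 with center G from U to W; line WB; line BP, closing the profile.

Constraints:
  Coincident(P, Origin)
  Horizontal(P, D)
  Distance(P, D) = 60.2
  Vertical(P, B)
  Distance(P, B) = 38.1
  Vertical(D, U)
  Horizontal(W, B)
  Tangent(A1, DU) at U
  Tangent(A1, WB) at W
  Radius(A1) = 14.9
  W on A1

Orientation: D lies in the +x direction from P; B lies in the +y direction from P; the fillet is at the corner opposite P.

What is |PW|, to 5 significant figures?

59.192

P is at the origin; P and D share the same y with |PD| = 60.2 and D on the +x side, so D = (60.200, 0.0000). P and B share the same x with |PB| = 38.1 and B on the +y side, so B = (0.0000, 38.100). The virtual corner opposite P is at (60.200, 38.100). A1 meets DU tangentially, so GU is at right angles to DU and A1 meets WB tangentially, so GW is at right angles to WB, with radius 14.9, so the center G sits 14.9 in from both sides at G = (45.300, 23.200). That places the tangent points at U = (60.200, 23.200) on DU and W = (45.300, 38.100) on WB. Then |PW| = |W − P| = 59.192.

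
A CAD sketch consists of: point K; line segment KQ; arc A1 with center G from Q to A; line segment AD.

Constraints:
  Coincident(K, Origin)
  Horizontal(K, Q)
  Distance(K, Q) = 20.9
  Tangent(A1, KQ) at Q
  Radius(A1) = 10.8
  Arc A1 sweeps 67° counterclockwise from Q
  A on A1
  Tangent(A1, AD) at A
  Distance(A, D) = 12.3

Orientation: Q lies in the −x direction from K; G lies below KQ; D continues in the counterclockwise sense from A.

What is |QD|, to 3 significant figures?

23.2

K is at the origin; K and Q share the same y with |KQ| = 20.9 and Q on the −x side, so Q = (-20.9, 0.00). Since A1 is tangent to KQ there, GQ ⟂ KQ, so G = Q + (0, -10.8) = (-20.9, -10.8). On A1, Q sits at bearing 90° from G; a 67° counterclockwise sweep puts A at bearing 157°, so A = G + 10.8·(cos 157°, sin 157°) = (-30.8, -6.58). The tangent condition forces GA to be normal to AD, so AD runs along (−sin 157°, cos 157°); with |AD| = 12.3, D = (-35.6, -17.9). Then |QD| = |D − Q| = 23.2.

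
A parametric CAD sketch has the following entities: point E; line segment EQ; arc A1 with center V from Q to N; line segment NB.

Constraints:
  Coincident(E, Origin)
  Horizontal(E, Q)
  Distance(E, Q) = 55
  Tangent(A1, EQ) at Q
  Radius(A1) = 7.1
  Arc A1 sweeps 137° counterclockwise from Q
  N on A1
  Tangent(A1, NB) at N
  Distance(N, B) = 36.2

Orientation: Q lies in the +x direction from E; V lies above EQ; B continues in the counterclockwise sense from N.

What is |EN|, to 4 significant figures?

61.09

Tangency of A1 to EQ means the radius VQ is perpendicular to EQ, so V = Q + (0, 7.1) = (55.00, 7.100). On A1, Q sits at bearing -90° from V; a 137° counterclockwise sweep puts N at bearing 47°, so N = V + 7.1·(cos 47°, sin 47°) = (59.84, 12.29). Then |EN| = |N − E| = 61.09.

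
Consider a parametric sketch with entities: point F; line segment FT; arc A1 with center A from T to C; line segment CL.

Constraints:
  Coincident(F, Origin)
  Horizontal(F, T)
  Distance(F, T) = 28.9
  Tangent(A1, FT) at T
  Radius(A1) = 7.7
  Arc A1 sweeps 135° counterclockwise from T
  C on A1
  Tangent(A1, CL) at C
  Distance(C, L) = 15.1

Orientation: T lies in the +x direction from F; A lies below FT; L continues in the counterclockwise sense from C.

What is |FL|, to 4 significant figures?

41.62

F is at the origin; F and T share the same y with |FT| = 28.9 and T on the +x side, so T = (28.90, 0.000). Since A1 is tangent to FT there, AT ⟂ FT, so A = T + (0, -7.7) = (28.90, -7.700). On A1, T sits at bearing 90° from A; a 135° counterclockwise sweep puts C at bearing 225°, so C = A + 7.7·(cos 225°, sin 225°) = (23.46, -13.14). Tangency of A1 to CL means the radius AC is perpendicular to CL, so CL runs along (−sin 225°, cos 225°); with |CL| = 15.1, L = (34.13, -23.82). Then |FL| = |L − F| = 41.62.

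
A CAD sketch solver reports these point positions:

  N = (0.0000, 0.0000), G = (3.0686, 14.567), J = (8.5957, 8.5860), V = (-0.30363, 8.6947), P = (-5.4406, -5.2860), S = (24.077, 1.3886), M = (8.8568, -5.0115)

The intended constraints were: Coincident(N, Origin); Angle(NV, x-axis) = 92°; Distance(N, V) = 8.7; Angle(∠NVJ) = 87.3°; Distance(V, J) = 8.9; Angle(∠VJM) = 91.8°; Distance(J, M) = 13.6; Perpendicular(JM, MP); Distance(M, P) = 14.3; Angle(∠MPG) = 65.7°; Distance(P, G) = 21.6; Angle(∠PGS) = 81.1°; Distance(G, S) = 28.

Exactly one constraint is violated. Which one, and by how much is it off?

Distance(G, S) = 28 — off by 3.20.

N = (0.00, 0.00) ✓; NV at 92.00° ✓; |NV| = 8.700 ✓; ∠NVJ = 87.30° ✓; |VJ| = 8.900 ✓; ∠VJM = 91.80° ✓; |JM| = 13.60 ✓; ∠(JM, MP) = 90.00° ✓; |MP| = 14.30 ✓; ∠MPG = 65.70° ✓; |PG| = 21.60 ✓; ∠PGS = 81.10° ✓; |GS| = 24.80 ✗.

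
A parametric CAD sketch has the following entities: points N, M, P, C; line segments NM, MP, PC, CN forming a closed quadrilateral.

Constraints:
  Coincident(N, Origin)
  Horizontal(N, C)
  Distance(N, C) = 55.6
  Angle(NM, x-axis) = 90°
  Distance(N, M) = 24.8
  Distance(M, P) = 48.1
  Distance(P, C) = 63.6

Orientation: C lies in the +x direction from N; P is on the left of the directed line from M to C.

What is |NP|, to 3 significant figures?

68.2

N is at the origin; NC is horizontal with |NC| = 55.6 and C in +x, so C = (55.6, 0). NM runs at 90.0° with |NM| = 24.8, so M = (1.52e-15, 24.8). P is determined by |MP| = 48.1 and |PC| = 63.6 together: it lies at the intersection of circle(M, 48.1) and circle(C, 63.6). With |MC| = 60.9, the foot of the radical line on MC is 16.2 from M and the perpendicular offset is √(48.1² − 16.2²) = 45.3. Taking the left-of-MC solution: P = (33.3, 59.5).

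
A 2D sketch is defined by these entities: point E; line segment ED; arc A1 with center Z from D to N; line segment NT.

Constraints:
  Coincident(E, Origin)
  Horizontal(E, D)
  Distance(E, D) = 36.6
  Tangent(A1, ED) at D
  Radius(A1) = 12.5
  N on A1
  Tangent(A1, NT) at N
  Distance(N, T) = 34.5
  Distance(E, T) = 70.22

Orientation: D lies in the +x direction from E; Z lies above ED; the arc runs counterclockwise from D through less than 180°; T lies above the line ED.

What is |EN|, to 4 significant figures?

50.10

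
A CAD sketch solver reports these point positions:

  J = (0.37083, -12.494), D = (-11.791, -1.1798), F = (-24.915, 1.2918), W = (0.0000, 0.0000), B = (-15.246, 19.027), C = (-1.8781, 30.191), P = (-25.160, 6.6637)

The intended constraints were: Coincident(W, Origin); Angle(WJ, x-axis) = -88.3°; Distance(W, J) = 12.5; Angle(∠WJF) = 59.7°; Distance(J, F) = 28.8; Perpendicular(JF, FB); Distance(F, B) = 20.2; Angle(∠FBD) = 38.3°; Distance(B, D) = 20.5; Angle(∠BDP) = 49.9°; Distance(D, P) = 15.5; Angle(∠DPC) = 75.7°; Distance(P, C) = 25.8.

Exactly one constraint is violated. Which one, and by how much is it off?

Distance(P, C) = 25.8 — off by 7.30.

W = (0.00, 0.00) ✓; WJ at -88.30° ✓; |WJ| = 12.50 ✓; ∠WJF = 59.70° ✓; |JF| = 28.80 ✓; ∠(JF, FB) = 90.00° ✓; |FB| = 20.20 ✓; ∠FBD = 38.30° ✓; |BD| = 20.50 ✓; ∠BDP = 49.90° ✓; |DP| = 15.50 ✓; ∠DPC = 75.70° ✓; |PC| = 33.10 ✗.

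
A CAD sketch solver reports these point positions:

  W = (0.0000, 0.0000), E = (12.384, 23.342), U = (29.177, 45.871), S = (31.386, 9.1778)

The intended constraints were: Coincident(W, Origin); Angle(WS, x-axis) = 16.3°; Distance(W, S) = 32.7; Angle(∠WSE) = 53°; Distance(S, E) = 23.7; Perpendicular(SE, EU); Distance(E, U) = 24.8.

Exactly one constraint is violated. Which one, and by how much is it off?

Distance(E, U) = 24.8 — off by 3.30.

W = (0.00, 0.00) ✓; WS at 16.30° ✓; |WS| = 32.70 ✓; ∠WSE = 53.00° ✓; |SE| = 23.70 ✓; ∠(SE, EU) = 90.00° ✓; |EU| = 28.10 ✗.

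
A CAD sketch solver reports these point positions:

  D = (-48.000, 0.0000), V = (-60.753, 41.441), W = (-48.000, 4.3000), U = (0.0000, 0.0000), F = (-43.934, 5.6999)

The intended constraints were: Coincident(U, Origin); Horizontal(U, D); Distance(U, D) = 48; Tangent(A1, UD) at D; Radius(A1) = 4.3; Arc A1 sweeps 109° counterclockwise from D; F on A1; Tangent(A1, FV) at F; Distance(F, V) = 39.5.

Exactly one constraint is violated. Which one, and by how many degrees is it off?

Tangent(A1, FV) at F — off by 6.20°.

U = (0.00, 0.00) ✓; U.y = 0.00, D.y = 0.00 ✓; |UD| = 48.00 ✓; ∠(WD, DU) = 90.00° ✓; |WD| = 4.300 ✓; bearing(W→F) − bearing(W→D) = 109.0° ✓; |WF| = 4.300 ✓; ∠(WF, FV) = 83.80° ✗; |FV| = 39.50 ✓.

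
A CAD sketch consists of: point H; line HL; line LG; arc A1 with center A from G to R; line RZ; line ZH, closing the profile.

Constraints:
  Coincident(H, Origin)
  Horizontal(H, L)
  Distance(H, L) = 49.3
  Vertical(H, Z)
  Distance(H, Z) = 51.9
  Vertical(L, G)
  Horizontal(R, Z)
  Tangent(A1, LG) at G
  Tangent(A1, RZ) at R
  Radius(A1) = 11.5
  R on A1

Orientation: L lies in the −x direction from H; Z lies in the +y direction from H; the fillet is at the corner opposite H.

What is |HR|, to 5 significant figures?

64.206

H is at the origin; HL is horizontal with |HL| = 49.3 and L on the −x side, so L = (-49.300, 0.0000). HZ is vertical with |HZ| = 51.9 and Z on the +y side, so Z = (0.0000, 51.900). The virtual corner opposite H is at (-49.300, 51.900). Since A1 is tangent to LG there, AG ⟂ LG and since A1 is tangent to RZ there, AR ⟂ RZ, with radius 11.5, so the center A sits 11.5 in from both sides at A = (-37.800, 40.400). That places the tangent points at G = (-49.300, 40.400) on LG and R = (-37.800, 51.900) on RZ. Then |HR| = |R − H| = 64.206.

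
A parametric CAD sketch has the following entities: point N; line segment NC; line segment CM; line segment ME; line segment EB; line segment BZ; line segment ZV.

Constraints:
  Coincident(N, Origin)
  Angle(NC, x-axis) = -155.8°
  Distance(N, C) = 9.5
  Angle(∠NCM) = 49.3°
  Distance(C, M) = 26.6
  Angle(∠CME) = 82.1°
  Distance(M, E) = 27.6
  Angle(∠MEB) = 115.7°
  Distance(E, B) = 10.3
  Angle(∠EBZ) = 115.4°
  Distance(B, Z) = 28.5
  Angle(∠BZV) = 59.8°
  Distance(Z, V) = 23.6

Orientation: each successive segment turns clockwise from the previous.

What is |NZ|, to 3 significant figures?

13.0

N is at the origin; NC runs at -155.8° with length 9.5, so C = (-8.67, -3.89). ∠NCM = 49.3° gives CM at 73.5° from the x-axis; with |CM| = 26.6, M = (-1.11, 21.6). ∠CME = 82.1° gives ME at -24.4° from the x-axis; with |ME| = 27.6, E = (24.0, 10.2). ∠MEB = 115.7° gives EB at -88.7° from the x-axis; with |EB| = 10.3, B = (24.3, -0.0887). ∠EBZ = 115.4° gives BZ at -153° from the x-axis; with |BZ| = 28.5, Z = (-1.20, -12.9). Then |NZ| = |Z − N| = 13.0.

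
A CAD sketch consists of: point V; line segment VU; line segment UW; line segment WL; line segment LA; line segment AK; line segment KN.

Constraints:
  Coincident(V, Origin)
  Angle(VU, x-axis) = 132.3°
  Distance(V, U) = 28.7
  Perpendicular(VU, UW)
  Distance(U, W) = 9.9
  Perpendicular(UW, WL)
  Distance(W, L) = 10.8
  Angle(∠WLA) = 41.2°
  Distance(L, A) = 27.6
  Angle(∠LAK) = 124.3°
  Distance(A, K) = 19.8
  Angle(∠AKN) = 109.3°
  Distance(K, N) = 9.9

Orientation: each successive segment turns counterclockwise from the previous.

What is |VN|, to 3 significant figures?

59.0

V is at the origin; VU runs at 132.3° with length 28.7, so U = (-19.3, 21.2). VU is perpendicular to UW, so UW runs at -138°; with |UW| = 9.9, W = (-26.6, 14.6). UW is perpendicular to WL, so WL runs at -47.7°; with |WL| = 10.8, L = (-19.4, 6.58). ∠WLA = 41.2° gives LA at 91.1° from the x-axis; with |LA| = 27.6, A = (-19.9, 34.2). ∠LAK = 124.3° gives AK at 147° from the x-axis; with |AK| = 19.8, K = (-36.5, 45.0). ∠AKN = 109.3° gives KN at -142° from the x-axis; with |KN| = 9.9, N = (-44.3, 39.0). Then |VN| = |N − V| = 59.0.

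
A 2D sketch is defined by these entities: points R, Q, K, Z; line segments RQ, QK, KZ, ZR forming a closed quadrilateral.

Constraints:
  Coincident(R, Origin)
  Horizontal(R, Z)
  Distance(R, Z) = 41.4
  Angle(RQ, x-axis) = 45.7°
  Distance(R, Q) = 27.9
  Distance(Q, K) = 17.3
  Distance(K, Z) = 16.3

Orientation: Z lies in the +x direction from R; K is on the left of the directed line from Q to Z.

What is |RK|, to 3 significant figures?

39.3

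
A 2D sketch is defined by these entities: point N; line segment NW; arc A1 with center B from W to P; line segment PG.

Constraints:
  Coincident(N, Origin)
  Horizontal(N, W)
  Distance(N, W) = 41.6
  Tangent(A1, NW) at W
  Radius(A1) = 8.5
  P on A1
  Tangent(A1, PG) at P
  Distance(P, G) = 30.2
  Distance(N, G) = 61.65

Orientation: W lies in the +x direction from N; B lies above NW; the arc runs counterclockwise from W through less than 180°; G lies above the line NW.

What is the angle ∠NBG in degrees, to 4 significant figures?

112.4°

Checks: |BP| = 8.500 ✓; ∠(BP, PG) = 90.00° ✓; |PG| = 30.20 ✓; |NG| = 61.65 ✓.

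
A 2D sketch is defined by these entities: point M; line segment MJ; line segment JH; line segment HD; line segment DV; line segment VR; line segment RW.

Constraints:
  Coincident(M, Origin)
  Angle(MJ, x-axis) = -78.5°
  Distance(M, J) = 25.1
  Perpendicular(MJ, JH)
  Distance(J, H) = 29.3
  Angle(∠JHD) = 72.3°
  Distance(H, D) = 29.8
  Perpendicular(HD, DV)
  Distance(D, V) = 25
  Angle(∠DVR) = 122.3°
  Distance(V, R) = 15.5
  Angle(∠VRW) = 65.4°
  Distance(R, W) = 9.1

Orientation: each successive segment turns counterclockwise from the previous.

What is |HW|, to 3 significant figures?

28.8

M is at the origin; MJ runs at -78.5° with length 25.1, so J = (5.00, -24.6). MJ is perpendicular to JH, so JH runs at 11.5°; with |JH| = 29.3, H = (33.7, -18.8). ∠JHD = 72.3° gives HD at 119° from the x-axis; with |HD| = 29.8, D = (19.2, 7.26). The perpendicularity gives DV at right angles to HD, so DV runs at -151°; with |DV| = 25.0, V = (-2.65, -4.94). ∠DVR = 122.3° gives VR at -93.1° from the x-axis; with |VR| = 15.5, R = (-3.48, -20.4). ∠VRW = 65.4° gives RW at 21.5° from the x-axis; with |RW| = 9.1, W = (4.98, -17.1). Then |HW| = |W − H| = 28.8.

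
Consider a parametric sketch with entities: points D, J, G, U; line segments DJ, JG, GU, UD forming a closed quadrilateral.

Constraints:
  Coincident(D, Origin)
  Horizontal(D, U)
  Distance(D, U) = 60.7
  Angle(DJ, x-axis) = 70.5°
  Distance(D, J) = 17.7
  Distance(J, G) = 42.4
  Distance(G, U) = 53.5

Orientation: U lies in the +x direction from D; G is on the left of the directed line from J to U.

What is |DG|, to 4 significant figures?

58.96

D is at the origin; DU is horizontal with |DU| = 60.7 and U in +x, so U = (60.7, 0). DJ runs at 70.5° with |DJ| = 17.7, so J = (5.908, 16.68). G is determined by |JG| = 42.4 and |GU| = 53.5 together: it lies at the intersection of circle(J, 42.4) and circle(U, 53.5). With |JU| = 57.28, the foot of the radical line on JU is 19.35 from J and the perpendicular offset is √(42.4² − 19.35²) = 37.73. Taking the left-of-JU solution: G = (35.41, 47.14).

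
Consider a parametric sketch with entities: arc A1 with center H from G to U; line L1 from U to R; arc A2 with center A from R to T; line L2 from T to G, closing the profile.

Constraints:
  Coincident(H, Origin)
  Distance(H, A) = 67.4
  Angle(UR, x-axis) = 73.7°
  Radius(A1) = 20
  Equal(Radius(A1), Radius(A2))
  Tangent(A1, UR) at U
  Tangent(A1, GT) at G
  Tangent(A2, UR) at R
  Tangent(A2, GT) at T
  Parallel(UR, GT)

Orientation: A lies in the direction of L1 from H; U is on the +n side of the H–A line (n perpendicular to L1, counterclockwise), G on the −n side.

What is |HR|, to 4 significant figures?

70.30

The slot axis is L1's direction at 73.7°, so u = (cos 73.7°, sin 73.7°) = (0.2807, 0.9598) and n = (−sin 73.7°, cos 73.7°) = (-0.9598, 0.2807). H is at the origin and A lies 67.4 along u from H, so A = 67.4·u = (18.92, 64.69). Tangency of A1 to both parallel lines with radius 20.0 puts U and G at H ± 20.0·n: U = (-19.20, 5.613), G = (19.20, -5.613). Equal radii place R and T the same way about A: R = A + 20.0·n = (-0.2792, 70.30), T = A − 20.0·n = (38.11, 59.08). Then |HR| = |R − H| = 70.30.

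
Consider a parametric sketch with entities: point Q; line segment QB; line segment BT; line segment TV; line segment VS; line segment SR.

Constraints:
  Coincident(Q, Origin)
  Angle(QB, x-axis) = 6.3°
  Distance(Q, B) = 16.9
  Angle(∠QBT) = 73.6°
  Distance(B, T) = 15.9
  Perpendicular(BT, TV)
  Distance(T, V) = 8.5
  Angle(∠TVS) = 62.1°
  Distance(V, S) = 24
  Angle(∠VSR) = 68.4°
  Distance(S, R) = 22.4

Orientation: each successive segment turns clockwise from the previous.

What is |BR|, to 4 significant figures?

20.88

Q is at the origin; QB runs at 6.3° with length 16.9, so B = (16.80, 1.855). ∠QBT = 73.6° gives BT at -100.1° from the x-axis; with |BT| = 15.9, T = (14.01, -13.80). The perpendicularity gives TV at right angles to BT, so TV runs at 169.9°; with |TV| = 8.5, V = (5.641, -12.31). ∠TVS = 62.1° gives VS at 52.00° from the x-axis; with |VS| = 24.0, S = (20.42, 6.604). ∠VSR = 68.4° gives SR at -59.60° from the x-axis; with |SR| = 22.4, R = (31.75, -12.72). Then |BR| = |R − B| = 20.88.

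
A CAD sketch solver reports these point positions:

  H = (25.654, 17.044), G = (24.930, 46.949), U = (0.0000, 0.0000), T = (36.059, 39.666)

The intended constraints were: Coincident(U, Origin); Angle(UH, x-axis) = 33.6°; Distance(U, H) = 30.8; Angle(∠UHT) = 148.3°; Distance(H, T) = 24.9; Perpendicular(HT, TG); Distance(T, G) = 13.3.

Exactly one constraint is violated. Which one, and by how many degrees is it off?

Perpendicular(HT, TG) — off by 8.50°.

U = (0.00, 0.00) ✓; UH at 33.60° ✓; |UH| = 30.80 ✓; ∠UHT = 148.3° ✓; |HT| = 24.90 ✓; ∠(HT, TG) = 81.50° ✗; |TG| = 13.30 ✓.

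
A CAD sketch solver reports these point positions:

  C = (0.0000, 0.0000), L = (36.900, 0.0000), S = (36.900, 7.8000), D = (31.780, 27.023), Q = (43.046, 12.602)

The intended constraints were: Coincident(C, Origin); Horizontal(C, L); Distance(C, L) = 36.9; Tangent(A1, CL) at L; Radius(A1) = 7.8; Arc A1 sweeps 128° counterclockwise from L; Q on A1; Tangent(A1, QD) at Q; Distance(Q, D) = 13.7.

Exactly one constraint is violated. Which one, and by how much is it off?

Distance(Q, D) = 13.7 — off by 4.60.

C = (0.00, 0.00) ✓; C.y = 0.00, L.y = 0.00 ✓; |CL| = 36.90 ✓; ∠(SL, LC) = 90.00° ✓; |SL| = 7.800 ✓; bearing(S→Q) − bearing(S→L) = 128.0° ✓; |SQ| = 7.800 ✓; ∠(SQ, QD) = 90.00° ✓; |QD| = 18.30 ✗.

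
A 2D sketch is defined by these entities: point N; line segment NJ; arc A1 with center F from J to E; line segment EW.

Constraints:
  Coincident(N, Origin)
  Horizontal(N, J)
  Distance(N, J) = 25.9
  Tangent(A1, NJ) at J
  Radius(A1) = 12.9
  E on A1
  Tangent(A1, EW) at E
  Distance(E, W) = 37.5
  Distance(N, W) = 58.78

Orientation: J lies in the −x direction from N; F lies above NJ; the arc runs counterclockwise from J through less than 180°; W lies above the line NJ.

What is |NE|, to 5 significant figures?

22.040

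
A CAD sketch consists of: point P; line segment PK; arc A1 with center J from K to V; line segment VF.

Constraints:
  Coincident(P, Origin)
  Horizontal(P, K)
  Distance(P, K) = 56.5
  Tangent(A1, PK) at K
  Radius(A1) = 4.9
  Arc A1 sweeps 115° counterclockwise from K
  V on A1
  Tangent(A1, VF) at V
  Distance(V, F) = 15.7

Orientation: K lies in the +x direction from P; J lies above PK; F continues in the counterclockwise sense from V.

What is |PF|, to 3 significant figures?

58.3

P is at the origin; PK is horizontal with |PK| = 56.5 and K on the +x side, so K = (56.5, 0.00). The tangent condition forces JK to be normal to PK, so J = K + (0, 4.9) = (56.5, 4.90). On A1, K sits at bearing -90° from J; a 115° counterclockwise sweep puts V at bearing 25°, so V = J + 4.9·(cos 25°, sin 25°) = (60.9, 6.97). A1 meets VF tangentially, so JV is at right angles to VF, so VF runs along (−sin 25°, cos 25°); with |VF| = 15.7, F = (54.3, 21.2). Then |PF| = |F − P| = 58.3.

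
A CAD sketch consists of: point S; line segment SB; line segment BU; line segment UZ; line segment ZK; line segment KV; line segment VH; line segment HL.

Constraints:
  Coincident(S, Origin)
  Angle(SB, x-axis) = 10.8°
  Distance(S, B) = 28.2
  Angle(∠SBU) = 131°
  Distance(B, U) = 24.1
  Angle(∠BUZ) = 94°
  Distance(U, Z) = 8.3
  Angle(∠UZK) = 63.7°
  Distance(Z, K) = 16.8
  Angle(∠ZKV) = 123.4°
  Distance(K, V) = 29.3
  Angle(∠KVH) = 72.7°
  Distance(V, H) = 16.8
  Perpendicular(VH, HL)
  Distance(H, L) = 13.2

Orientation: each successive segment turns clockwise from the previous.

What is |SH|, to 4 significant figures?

60.35

∠ZKV = 123.4° gives KV at 62.90° from the x-axis; with |KV| = 29.3, V = (47.05, 24.22). ∠KVH = 72.7° gives VH at -44.40° from the x-axis; with |VH| = 16.8, H = (59.05, 12.47). Then |SH| = |H − S| = 60.35.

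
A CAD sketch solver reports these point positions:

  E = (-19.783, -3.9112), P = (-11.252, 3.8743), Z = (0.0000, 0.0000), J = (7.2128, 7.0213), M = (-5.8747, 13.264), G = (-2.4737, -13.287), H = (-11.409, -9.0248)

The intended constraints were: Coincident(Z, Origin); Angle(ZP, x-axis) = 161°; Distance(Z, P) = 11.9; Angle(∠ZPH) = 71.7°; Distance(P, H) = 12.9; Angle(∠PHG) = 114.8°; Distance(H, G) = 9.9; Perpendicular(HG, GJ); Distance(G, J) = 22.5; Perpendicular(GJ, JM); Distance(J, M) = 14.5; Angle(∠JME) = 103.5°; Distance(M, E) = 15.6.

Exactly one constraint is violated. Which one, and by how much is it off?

Distance(M, E) = 15.6 — off by 6.50.

Z = (0.00, 0.00) ✓; ZP at 161.0° ✓; |ZP| = 11.90 ✓; ∠ZPH = 71.70° ✓; |PH| = 12.90 ✓; ∠PHG = 114.8° ✓; |HG| = 9.900 ✓; ∠(HG, GJ) = 90.00° ✓; |GJ| = 22.50 ✓; ∠(GJ, JM) = 90.00° ✓; |JM| = 14.50 ✓; ∠JME = 103.5° ✓; |ME| = 22.10 ✗.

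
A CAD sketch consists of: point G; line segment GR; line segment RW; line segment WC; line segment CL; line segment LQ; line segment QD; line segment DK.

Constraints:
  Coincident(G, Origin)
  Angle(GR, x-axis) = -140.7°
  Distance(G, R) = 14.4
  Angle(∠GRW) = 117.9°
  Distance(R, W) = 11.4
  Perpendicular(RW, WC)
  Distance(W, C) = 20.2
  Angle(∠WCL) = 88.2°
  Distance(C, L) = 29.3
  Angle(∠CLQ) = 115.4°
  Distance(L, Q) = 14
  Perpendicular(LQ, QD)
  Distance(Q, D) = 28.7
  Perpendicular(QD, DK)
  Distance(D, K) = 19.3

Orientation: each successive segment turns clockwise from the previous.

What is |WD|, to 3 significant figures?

9.96

∠CLQ = 115.4° gives LQ at -89.2° from the x-axis; with |LQ| = 14.0, Q = (13.0, -12.3). LQ is perpendicular to QD, so QD runs at -179°; with |QD| = 28.7, D = (-15.7, -12.7). Then |WD| = |D − W| = 9.96.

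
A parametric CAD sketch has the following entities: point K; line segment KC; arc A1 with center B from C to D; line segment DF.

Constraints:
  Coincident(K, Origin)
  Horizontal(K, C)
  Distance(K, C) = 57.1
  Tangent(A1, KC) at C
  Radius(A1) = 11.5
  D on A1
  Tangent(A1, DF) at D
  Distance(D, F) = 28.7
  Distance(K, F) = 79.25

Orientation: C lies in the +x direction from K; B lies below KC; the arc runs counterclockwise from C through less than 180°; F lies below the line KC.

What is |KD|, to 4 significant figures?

52.37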